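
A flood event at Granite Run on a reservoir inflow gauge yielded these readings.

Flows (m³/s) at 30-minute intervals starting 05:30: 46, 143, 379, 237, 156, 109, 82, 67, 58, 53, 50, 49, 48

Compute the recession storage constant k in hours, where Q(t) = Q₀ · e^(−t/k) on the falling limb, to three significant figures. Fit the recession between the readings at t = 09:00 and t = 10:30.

k ≈ 5.13 h

On the falling limb, Q drops from 67 to 50 m³/s between t = 09:00 and t = 10:30 (Δt = 1.5 h).
k = −Δt / ln(Q₂/Q₁) = −1.5 / ln(50/67) = 5.13 h.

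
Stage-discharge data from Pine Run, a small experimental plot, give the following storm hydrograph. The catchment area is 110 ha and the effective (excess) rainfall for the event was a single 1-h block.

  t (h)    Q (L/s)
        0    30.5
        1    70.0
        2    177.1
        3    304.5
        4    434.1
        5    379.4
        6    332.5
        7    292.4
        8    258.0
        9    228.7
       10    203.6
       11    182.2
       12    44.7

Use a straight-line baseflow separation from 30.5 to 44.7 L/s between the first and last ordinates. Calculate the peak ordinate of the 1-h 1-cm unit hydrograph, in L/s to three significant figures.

U_p ≈ 498 L/s

Direct runoff: 0.00, 38.32, 144.23, 270.45, 398.87, 342.98, 294.90, 253.62, 218.03, 187.55, 161.27, 138.68, 0.00 L/s; ΣQ_DR = 2449 L/s, peak = 398.87 L/s.
Runoff depth d = ΣQ_DR·Δt / A = 2449 × 3600 / (110 ha) = 8.015 mm.
The 1-cm UH is the DRH scaled by (10 mm)/d, so U_p = 398.87 × 10/8.015 = 498 L/s.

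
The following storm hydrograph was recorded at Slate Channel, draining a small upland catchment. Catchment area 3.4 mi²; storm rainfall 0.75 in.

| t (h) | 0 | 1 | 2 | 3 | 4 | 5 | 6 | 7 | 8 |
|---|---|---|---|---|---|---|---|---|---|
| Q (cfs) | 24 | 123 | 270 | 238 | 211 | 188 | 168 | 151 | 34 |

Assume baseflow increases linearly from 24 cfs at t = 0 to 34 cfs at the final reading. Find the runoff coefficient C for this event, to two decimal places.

C ≈ 0.70

ΣQ_DR = 1146 cfs; V = ΣQ_DR·Δt = 4.126 × 10^6 ft³.
Runoff depth d = V / A = 0.5223 in.
C = d / P = 0.5223 / 0.75 = 0.70.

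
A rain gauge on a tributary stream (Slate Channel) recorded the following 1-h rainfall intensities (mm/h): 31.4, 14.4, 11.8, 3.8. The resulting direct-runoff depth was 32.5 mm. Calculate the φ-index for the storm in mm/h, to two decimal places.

Only the 3 blocks with intensity above φ contribute runoff: 31.4, 14.4, 11.8 mm/h.
Σ(I−φ)·Δt = d  ⇒  (31.4+14.4+11.8 − 3φ)·1 = 32.5
φ = (57.60 − 32.5/1) / 3 = 8.37 mm/h.

φ ≈ 8.37 mm/h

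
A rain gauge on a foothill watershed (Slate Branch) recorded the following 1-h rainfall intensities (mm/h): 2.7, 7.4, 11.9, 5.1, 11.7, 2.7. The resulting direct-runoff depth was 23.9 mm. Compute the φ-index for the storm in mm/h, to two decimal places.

Only the 4 blocks with intensity above φ contribute runoff: 7.4, 11.9, 5.1, 11.7 mm/h.
Σ(I−φ)·Δt = d  ⇒  (7.4+11.9+5.1+11.7 − 4φ)·1 = 23.9
φ = (36.10 − 23.9/1) / 4 = 3.05 mm/h.

φ ≈ 3.05 mm/h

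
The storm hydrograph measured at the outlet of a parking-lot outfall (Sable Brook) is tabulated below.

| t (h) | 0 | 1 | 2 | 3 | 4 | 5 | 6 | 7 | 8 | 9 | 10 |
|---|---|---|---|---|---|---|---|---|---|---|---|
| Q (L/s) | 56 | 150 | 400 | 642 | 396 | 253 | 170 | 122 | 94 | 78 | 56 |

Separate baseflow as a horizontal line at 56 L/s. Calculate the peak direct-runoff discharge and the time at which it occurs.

Subtracting baseflow gives direct-runoff ordinates: 0.0, 94.0, 344.0, 586.0, 340.0, 197.0, 114.0, 66.0, 38.0, 22.0, 0.0 L/s.
The maximum is 586.0 L/s, occurring at the reading for t = 3 h.

Q_p = 586.0 L/s at t = 3 h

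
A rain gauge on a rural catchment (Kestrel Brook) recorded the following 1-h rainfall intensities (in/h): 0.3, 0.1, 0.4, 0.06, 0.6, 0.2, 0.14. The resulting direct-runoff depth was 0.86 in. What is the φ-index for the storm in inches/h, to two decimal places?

Only the 4 blocks with intensity above φ contribute runoff: 0.3, 0.4, 0.6, 0.2 in/h.
Σ(I−φ)·Δt = d  ⇒  (0.3+0.4+0.6+0.2 − 4φ)·1 = 0.86
φ = (1.500 − 0.86/1) / 4 = 0.16 in/h.

φ ≈ 0.16 in/h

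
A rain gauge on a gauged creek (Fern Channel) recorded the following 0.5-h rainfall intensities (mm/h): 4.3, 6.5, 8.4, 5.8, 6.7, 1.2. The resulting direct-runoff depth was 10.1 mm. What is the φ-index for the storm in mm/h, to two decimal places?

φ ≈ 2.30 mm/h

Only the 5 blocks with intensity above φ contribute runoff: 4.3, 6.5, 8.4, 5.8, 6.7 mm/h.
Σ(I−φ)·Δt = d  ⇒  (4.3+6.5+8.4+5.8+6.7 − 5φ)·0.5 = 10.1
φ = (31.70 − 10.1/0.5) / 5 = 2.30 mm/h.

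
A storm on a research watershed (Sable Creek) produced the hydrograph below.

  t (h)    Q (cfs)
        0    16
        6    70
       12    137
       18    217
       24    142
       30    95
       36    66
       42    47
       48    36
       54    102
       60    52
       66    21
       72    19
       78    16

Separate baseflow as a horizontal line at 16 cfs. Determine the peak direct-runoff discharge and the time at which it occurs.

Q_p = 201.0 cfs at t = 18 h

Subtracting baseflow gives direct-runoff ordinates: 0.0, 54.0, 121.0, 201.0, 126.0, 79.0, 50.0, 31.0, 20.0, 86.0, 36.0, 5.0, 3.0, 0.0 cfs.
The maximum is 201.0 cfs, occurring at the reading for t = 18 h.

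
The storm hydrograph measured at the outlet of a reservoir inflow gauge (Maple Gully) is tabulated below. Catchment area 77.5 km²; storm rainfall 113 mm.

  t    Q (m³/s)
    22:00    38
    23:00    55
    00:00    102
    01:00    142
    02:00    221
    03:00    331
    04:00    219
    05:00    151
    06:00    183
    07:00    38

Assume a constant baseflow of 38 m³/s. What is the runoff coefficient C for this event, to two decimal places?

C ≈ 0.45

ΣQ_DR = 1100 m³/s; V = ΣQ_DR·Δt = 3.960 × 10^6 m³.
Runoff depth d = V / A = 51.10 mm.
C = d / P = 51.10 / 113 = 0.45.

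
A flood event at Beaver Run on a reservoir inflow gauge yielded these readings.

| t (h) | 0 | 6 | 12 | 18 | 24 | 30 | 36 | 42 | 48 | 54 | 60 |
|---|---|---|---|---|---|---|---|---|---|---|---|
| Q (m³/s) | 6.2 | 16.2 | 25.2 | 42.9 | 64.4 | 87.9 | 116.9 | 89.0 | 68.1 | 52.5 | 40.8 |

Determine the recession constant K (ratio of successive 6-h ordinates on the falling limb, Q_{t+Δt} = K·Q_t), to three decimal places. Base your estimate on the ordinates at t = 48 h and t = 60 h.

K ≈ 0.774

Using the recession-limb readings at t = 48 h and t = 60 h: Q falls from 68.1 to 40.8 m³/s over 2 intervals.
K = (Q₂/Q₁)^(1/2) = (40.8/68.1)^(1/2) = 0.774.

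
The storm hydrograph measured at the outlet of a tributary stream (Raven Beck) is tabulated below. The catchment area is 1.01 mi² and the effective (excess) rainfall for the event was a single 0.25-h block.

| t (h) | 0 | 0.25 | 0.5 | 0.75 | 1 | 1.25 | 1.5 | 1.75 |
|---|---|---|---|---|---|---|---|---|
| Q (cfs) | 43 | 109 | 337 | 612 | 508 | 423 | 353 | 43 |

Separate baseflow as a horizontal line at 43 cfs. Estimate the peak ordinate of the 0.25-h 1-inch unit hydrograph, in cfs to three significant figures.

Direct runoff: 0.0, 66.0, 294.0, 569.0, 465.0, 380.0, 310.0, 0.0 cfs; ΣQ_DR = 2084 cfs, peak = 569.0 cfs.
Runoff depth d = ΣQ_DR·Δt / A = 2084 × 900 / (1.01 mi²) = 0.7993 in.
The 1-inch UH is the DRH scaled by (1 in)/d, so U_p = 569.0 × 1/0.7993 = 712 cfs.

U_p ≈ 712 cfs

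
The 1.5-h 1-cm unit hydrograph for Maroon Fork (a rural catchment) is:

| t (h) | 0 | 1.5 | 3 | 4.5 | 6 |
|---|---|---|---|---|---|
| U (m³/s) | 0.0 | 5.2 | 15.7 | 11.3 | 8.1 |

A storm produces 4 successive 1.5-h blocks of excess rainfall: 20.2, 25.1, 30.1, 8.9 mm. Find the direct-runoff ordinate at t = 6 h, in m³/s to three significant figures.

By discrete convolution, Q_j = Σ (P_i / 10 mm) · U_{j−i}.
At t = 6 h (j=4): Q = (20.2/10)·8.1 + (25.1/10)·11.3 + (30.1/10)·15.7 + (8.9/10)·5.2 = 96.6 m³/s.

Q ≈ 96.6 m³/s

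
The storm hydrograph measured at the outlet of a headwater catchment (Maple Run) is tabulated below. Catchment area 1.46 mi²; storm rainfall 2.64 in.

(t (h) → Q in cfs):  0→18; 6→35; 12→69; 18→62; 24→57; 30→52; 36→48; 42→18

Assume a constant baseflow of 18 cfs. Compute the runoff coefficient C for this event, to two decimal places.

C ≈ 0.52

ΣQ_DR = 215.0 cfs; V = ΣQ_DR·Δt = 4.644 × 10^6 ft³.
Runoff depth d = V / A = 1.369 in.
C = d / P = 1.369 / 2.64 = 0.52.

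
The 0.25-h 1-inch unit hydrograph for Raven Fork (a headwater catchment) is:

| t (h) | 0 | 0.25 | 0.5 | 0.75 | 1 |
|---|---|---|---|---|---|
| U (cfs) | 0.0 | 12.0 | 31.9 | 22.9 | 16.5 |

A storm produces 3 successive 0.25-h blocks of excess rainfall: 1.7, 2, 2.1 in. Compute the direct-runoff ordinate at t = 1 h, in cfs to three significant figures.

Q ≈ 141 cfs

By discrete convolution, Q_j = Σ (P_i / 1 in) · U_{j−i}.
At t = 1 h (j=4): Q = (1.7/1)·16.5 + (2/1)·22.9 + (2.1/1)·31.9 = 141 cfs.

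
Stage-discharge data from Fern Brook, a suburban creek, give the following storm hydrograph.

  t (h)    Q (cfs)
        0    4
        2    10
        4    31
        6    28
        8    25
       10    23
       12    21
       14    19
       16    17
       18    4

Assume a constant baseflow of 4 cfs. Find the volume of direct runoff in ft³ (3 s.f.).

V ≈ 1.02 × 10^6 ft³

Direct-runoff ordinates (Q − Q_b): 0.0, 6.0, 27.0, 24.0, 21.0, 19.0, 17.0, 15.0, 13.0, 0.0 cfs.
ΣQ_DR = 142.0 cfs.
With Δt = 2 h = 7200 s, V = ΣQ_DR · Δt = 142.0 × 7200 = 1.02 × 10^6 ft³.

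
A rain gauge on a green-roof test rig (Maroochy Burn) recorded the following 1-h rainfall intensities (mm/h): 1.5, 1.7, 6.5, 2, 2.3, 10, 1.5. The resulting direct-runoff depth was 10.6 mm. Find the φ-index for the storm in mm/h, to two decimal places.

Only the 2 blocks with intensity above φ contribute runoff: 6.5, 10 mm/h.
Σ(I−φ)·Δt = d  ⇒  (6.5+10 − 2φ)·1 = 10.6
φ = (16.50 − 10.6/1) / 2 = 2.95 mm/h.

φ ≈ 2.95 mm/h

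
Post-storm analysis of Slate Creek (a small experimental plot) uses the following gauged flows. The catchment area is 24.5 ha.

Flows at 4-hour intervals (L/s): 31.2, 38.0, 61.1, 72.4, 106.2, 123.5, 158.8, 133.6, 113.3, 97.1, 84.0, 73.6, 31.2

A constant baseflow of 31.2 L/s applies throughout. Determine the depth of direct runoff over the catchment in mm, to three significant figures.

d ≈ 42.2 mm

Direct runoff: 0.0, 6.8, 29.9, 41.2, 75.0, 92.3, 127.6, 102.4, 82.1, 65.9, 52.8, 42.4, 0.0 L/s; ΣQ_DR = 718.4 L/s.
V = ΣQ_DR · Δt = 718.4 × 14400 s = 1.034 × 10^7 L.
Over A = 24.5 ha, depth = V / A = 42.2 mm.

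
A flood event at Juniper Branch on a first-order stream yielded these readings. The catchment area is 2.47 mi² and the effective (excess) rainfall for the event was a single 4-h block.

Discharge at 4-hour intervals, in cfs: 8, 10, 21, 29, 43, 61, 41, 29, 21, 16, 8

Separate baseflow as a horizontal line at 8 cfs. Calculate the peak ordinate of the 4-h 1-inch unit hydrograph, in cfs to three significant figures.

U_p ≈ 106 cfs

Direct runoff: 0.0, 2.0, 13.0, 21.0, 35.0, 53.0, 33.0, 21.0, 13.0, 8.0, 0.0 cfs; ΣQ_DR = 199.0 cfs, peak = 53.0 cfs.
Runoff depth d = ΣQ_DR·Δt / A = 199.0 × 14400 / (2.47 mi²) = 0.4994 in.
The 1-inch UH is the DRH scaled by (1 in)/d, so U_p = 53.0 × 1/0.4994 = 106 cfs.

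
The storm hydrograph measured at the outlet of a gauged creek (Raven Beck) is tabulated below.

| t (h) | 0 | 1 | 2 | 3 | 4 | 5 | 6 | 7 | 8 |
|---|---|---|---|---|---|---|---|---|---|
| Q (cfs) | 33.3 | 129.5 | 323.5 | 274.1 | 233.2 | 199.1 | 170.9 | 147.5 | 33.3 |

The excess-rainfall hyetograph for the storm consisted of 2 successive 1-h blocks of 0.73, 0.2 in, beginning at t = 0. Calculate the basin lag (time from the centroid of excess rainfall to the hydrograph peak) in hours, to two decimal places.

Centroid of excess rainfall: t_c = Σ P_i·t̄_i / ΣP_i = 0.7151 h (block centres at 0.5, 1.5 h).
Hydrograph peak occurs at t = 2 h, so basin lag t_L = 2 − 0.7151 = 1.28 h.

t_L ≈ 1.28 h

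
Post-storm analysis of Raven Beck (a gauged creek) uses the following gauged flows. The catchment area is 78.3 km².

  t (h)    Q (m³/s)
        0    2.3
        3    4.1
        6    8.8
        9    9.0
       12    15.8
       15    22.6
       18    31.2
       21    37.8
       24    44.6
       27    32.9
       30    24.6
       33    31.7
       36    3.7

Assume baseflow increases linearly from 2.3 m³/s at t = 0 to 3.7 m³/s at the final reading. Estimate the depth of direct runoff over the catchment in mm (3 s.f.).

d ≈ 31.7 mm

Direct runoff: 0.00, 1.68, 6.27, 6.35, 13.03, 19.72, 28.20, 34.68, 41.37, 29.55, 21.13, 28.12, 0.00 m³/s; ΣQ_DR = 230.1 m³/s.
V = ΣQ_DR · Δt = 230.1 × 10800 s = 2.485 × 10^6 m³.
Over A = 78.3 km², depth = V / A = 31.7 mm.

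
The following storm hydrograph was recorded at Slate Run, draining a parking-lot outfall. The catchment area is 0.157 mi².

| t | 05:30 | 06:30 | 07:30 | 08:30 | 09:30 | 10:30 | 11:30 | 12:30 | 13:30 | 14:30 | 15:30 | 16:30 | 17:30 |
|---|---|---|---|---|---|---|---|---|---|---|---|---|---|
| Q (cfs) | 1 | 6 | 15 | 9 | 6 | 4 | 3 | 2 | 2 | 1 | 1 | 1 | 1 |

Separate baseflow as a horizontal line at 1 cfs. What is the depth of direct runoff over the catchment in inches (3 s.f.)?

d ≈ 0.385 in

Direct runoff: 0.0, 5.0, 14.0, 8.0, 5.0, 3.0, 2.0, 1.0, 1.0, 0.0, 0.0, 0.0, 0.0 cfs; ΣQ_DR = 39.00 cfs.
V = ΣQ_DR · Δt = 39.00 × 3600 s = 1.404 × 10^5 ft³.
Over A = 0.157 mi², depth = V / A = 0.385 in.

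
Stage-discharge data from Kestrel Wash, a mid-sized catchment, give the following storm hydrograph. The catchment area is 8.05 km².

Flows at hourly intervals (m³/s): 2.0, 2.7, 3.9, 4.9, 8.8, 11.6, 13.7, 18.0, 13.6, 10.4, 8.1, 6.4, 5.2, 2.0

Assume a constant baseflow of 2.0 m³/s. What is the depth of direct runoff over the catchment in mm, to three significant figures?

d ≈ 37.3 mm

Direct runoff: 0.0, 0.7, 1.9, 2.9, 6.8, 9.6, 11.7, 16.0, 11.6, 8.4, 6.1, 4.4, 3.2, 0.0 m³/s; ΣQ_DR = 83.30 m³/s.
V = ΣQ_DR · Δt = 83.30 × 3600 s = 2.999 × 10^5 m³.
Over A = 8.05 km², depth = V / A = 37.3 mm.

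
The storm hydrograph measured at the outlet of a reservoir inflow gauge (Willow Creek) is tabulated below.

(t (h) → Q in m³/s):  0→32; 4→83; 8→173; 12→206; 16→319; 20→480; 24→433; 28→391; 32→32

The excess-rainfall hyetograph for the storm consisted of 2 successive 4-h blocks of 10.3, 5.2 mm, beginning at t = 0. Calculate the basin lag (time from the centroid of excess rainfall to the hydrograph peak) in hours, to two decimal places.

t_L ≈ 16.66 h

Centroid of excess rainfall: t_c = Σ P_i·t̄_i / ΣP_i = 3.3419 h (block centres at 2, 6 h).
Hydrograph peak occurs at t = 20 h, so basin lag t_L = 20 − 3.3419 = 16.66 h.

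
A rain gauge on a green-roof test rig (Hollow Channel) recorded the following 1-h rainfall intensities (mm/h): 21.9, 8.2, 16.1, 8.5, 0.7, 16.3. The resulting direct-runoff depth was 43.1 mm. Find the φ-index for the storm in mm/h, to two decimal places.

φ ≈ 5.58 mm/h

Only the 5 blocks with intensity above φ contribute runoff: 21.9, 8.2, 16.1, 8.5, 16.3 mm/h.
Σ(I−φ)·Δt = d  ⇒  (21.9+8.2+16.1+8.5+16.3 − 5φ)·1 = 43.1
φ = (71.00 − 43.1/1) / 5 = 5.58 mm/h.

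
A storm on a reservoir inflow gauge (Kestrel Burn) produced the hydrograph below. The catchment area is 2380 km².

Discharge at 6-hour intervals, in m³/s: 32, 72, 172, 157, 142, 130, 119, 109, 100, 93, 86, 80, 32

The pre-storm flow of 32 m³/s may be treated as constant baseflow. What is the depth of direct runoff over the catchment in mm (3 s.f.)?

Direct runoff: 0.0, 40.0, 140.0, 125.0, 110.0, 98.0, 87.0, 77.0, 68.0, 61.0, 54.0, 48.0, 0.0 m³/s; ΣQ_DR = 908.0 m³/s.
V = ΣQ_DR · Δt = 908.0 × 21600 s = 1.961 × 10^7 m³.
Over A = 2380 km², depth = V / A = 8.24 mm.

d ≈ 8.24 mm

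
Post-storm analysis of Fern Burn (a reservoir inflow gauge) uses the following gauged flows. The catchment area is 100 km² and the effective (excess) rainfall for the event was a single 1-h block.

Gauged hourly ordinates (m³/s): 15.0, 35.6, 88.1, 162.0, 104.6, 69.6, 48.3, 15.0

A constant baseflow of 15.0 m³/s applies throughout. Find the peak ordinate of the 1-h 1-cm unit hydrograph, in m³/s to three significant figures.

U_p ≈ 97.6 m³/s

Direct runoff: 0.0, 20.6, 73.1, 147.0, 89.6, 54.6, 33.3, 0.0 m³/s; ΣQ_DR = 418.2 m³/s, peak = 147.0 m³/s.
Runoff depth d = ΣQ_DR·Δt / A = 418.2 × 3600 / (100 km²) = 15.06 mm.
The 1-cm UH is the DRH scaled by (10 mm)/d, so U_p = 147.0 × 10/15.06 = 97.6 m³/s.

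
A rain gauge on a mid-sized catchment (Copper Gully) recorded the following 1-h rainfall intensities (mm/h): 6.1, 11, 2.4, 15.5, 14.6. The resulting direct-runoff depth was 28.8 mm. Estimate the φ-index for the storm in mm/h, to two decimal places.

φ ≈ 4.60 mm/h

Only the 4 blocks with intensity above φ contribute runoff: 6.1, 11, 15.5, 14.6 mm/h.
Σ(I−φ)·Δt = d  ⇒  (6.1+11+15.5+14.6 − 4φ)·1 = 28.8
φ = (47.20 − 28.8/1) / 4 = 4.60 mm/h.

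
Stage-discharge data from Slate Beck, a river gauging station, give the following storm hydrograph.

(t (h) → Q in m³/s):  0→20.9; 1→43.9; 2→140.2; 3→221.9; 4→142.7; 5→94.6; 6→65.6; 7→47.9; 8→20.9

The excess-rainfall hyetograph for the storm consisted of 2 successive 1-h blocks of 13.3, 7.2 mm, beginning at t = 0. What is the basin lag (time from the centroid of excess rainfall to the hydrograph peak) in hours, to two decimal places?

Centroid of excess rainfall: t_c = Σ P_i·t̄_i / ΣP_i = 0.8512 h (block centres at 0.5, 1.5 h).
Hydrograph peak occurs at t = 3 h, so basin lag t_L = 3 − 0.8512 = 2.15 h.

t_L ≈ 2.15 h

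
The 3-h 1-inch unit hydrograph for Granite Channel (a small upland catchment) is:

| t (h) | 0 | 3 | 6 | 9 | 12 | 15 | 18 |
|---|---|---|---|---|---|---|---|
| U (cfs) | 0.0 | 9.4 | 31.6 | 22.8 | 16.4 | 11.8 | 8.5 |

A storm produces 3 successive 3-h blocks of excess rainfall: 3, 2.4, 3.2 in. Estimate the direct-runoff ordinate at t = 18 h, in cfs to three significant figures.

Q ≈ 106 cfs

By discrete convolution, Q_j = Σ (P_i / 1 in) · U_{j−i}.
At t = 18 h (j=6): Q = (3/1)·8.5 + (2.4/1)·11.8 + (3.2/1)·16.4 = 106 cfs.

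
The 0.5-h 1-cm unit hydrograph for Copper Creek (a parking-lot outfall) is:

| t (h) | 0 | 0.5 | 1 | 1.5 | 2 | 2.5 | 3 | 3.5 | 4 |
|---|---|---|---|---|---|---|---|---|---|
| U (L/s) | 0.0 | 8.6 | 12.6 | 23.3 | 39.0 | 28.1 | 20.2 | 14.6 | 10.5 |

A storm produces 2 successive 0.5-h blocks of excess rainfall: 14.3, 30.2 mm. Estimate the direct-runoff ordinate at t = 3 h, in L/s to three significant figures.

By discrete convolution, Q_j = Σ (P_i / 10 mm) · U_{j−i}.
At t = 3 h (j=6): Q = (14.3/10)·20.2 + (30.2/10)·28.1 = 114 L/s.

Q ≈ 114 L/s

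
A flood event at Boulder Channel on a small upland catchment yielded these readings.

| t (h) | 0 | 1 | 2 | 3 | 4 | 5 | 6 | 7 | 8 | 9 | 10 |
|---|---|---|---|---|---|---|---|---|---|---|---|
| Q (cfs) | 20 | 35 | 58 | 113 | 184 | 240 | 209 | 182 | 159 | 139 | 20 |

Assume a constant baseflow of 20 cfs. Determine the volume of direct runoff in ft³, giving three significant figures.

V ≈ 4.10 × 10^6 ft³

Direct-runoff ordinates (Q − Q_b): 0.0, 15.0, 38.0, 93.0, 164.0, 220.0, 189.0, 162.0, 139.0, 119.0, 0.0 cfs.
ΣQ_DR = 1139 cfs.
With Δt = 1 h = 3600 s, V = ΣQ_DR · Δt = 1139 × 3600 = 4.10 × 10^6 ft³.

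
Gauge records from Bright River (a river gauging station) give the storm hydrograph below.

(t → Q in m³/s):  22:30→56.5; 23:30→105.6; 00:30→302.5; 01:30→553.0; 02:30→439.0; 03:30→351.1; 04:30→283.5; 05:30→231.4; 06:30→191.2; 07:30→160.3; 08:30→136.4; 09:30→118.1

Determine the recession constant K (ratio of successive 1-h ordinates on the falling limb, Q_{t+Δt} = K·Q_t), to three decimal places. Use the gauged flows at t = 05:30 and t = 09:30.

K ≈ 0.845

Using the recession-limb readings at t = 05:30 and t = 09:30: Q falls from 231.4 to 118.1 m³/s over 4 intervals.
K = (Q₂/Q₁)^(1/4) = (118.1/231.4)^(1/4) = 0.845.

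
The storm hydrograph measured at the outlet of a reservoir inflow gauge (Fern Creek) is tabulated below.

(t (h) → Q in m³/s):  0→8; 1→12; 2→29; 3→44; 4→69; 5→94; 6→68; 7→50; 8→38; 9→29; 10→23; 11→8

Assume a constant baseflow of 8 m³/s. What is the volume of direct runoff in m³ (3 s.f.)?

Direct-runoff ordinates (Q − Q_b): 0.0, 4.0, 21.0, 36.0, 61.0, 86.0, 60.0, 42.0, 30.0, 21.0, 15.0, 0.0 m³/s.
ΣQ_DR = 376.0 m³/s.
With Δt = 1 h = 3600 s, V = ΣQ_DR · Δt = 376.0 × 3600 = 1.35 × 10^6 m³.

V ≈ 1.35 × 10^6 m³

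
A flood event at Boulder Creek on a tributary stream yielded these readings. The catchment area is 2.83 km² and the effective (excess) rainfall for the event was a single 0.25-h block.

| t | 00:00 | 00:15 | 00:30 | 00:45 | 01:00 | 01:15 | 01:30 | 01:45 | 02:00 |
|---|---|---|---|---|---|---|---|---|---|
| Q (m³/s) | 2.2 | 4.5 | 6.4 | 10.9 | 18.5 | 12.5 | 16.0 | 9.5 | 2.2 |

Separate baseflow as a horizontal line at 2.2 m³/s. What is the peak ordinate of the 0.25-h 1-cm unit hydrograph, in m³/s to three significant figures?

U_p ≈ 8.15 m³/s

Direct runoff: 0.0, 2.3, 4.2, 8.7, 16.3, 10.3, 13.8, 7.3, 0.0 m³/s; ΣQ_DR = 62.90 m³/s, peak = 16.3 m³/s.
Runoff depth d = ΣQ_DR·Δt / A = 62.90 × 900 / (2.83 km²) = 20.00 mm.
The 1-cm UH is the DRH scaled by (10 mm)/d, so U_p = 16.3 × 10/20.00 = 8.15 m³/s.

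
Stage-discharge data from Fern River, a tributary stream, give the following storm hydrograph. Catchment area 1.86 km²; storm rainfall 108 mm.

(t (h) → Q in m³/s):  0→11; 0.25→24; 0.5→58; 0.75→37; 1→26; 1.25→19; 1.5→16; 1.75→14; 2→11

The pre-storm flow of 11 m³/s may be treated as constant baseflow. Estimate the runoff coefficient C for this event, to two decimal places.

C ≈ 0.52

ΣQ_DR = 117.0 m³/s; V = ΣQ_DR·Δt = 1.053 × 10^5 m³.
Runoff depth d = V / A = 56.61 mm.
C = d / P = 56.61 / 108 = 0.52.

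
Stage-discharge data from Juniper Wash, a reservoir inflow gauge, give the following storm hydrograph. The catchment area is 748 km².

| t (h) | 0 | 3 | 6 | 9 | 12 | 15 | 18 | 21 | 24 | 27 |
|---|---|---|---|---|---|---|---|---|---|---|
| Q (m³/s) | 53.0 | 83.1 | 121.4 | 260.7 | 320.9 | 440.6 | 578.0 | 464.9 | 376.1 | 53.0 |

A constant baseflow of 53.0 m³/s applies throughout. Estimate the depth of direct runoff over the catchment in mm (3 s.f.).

Direct runoff: 0.0, 30.1, 68.4, 207.7, 267.9, 387.6, 525.0, 411.9, 323.1, 0.0 m³/s; ΣQ_DR = 2222 m³/s.
V = ΣQ_DR · Δt = 2222 × 10800 s = 2.399 × 10^7 m³.
Over A = 748 km², depth = V / A = 32.1 mm.

d ≈ 32.1 mm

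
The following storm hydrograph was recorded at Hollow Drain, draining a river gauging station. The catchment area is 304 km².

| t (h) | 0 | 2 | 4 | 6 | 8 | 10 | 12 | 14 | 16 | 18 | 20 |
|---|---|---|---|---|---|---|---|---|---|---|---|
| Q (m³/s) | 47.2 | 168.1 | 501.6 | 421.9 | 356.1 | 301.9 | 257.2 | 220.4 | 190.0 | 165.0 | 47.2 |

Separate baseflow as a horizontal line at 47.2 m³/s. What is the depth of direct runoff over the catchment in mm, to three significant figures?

Direct runoff: 0.0, 120.9, 454.4, 374.7, 308.9, 254.7, 210.0, 173.2, 142.8, 117.8, 0.0 m³/s; ΣQ_DR = 2157 m³/s.
V = ΣQ_DR · Δt = 2157 × 7200 s = 1.553 × 10^7 m³.
Over A = 304 km², depth = V / A = 51.1 mm.

d ≈ 51.1 mm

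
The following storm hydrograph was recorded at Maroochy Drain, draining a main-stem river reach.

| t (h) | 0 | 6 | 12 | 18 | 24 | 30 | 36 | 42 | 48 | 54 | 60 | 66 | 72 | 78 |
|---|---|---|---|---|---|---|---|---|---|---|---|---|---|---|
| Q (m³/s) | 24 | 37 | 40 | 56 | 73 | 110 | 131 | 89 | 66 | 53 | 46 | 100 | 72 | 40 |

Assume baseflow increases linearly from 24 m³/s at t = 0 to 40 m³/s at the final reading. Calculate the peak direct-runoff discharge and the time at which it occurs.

Q_p = 99.62 m³/s at t = 36 h

Subtracting baseflow gives direct-runoff ordinates: 0.00, 11.77, 13.54, 28.31, 44.08, 79.85, 99.62, 56.38, 32.15, 17.92, 9.69, 62.46, 33.23, 0.00 m³/s.
The maximum is 99.62 m³/s, occurring at the reading for t = 36 h.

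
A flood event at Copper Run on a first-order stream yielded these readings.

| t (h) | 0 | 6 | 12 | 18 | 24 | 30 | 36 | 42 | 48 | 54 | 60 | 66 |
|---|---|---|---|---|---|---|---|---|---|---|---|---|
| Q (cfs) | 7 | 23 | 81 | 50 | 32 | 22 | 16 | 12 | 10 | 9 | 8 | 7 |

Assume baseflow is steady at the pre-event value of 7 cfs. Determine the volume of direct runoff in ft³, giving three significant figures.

Direct-runoff ordinates (Q − Q_b): 0.0, 16.0, 74.0, 43.0, 25.0, 15.0, 9.0, 5.0, 3.0, 2.0, 1.0, 0.0 cfs.
ΣQ_DR = 193.0 cfs.
With Δt = 6 h = 21600 s, V = ΣQ_DR · Δt = 193.0 × 21600 = 4.17 × 10^6 ft³.

V ≈ 4.17 × 10^6 ft³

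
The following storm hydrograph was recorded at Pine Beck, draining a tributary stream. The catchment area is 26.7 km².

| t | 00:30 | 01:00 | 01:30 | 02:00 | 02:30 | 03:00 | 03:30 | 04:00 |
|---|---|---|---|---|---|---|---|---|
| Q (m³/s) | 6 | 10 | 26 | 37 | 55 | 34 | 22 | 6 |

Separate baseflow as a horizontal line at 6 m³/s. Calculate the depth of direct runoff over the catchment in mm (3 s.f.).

d ≈ 9.98 mm

Direct runoff: 0.0, 4.0, 20.0, 31.0, 49.0, 28.0, 16.0, 0.0 m³/s; ΣQ_DR = 148.0 m³/s.
V = ΣQ_DR · Δt = 148.0 × 1800 s = 2.664 × 10^5 m³.
Over A = 26.7 km², depth = V / A = 9.98 mm.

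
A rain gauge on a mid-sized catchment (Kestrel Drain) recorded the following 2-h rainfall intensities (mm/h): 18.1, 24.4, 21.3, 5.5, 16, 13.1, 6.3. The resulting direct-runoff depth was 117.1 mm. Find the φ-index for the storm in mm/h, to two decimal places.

Only the 5 blocks with intensity above φ contribute runoff: 18.1, 24.4, 21.3, 16, 13.1 mm/h.
Σ(I−φ)·Δt = d  ⇒  (18.1+24.4+21.3+16+13.1 − 5φ)·2 = 117.1
φ = (92.90 − 117.1/2) / 5 = 6.87 mm/h.

φ ≈ 6.87 mm/h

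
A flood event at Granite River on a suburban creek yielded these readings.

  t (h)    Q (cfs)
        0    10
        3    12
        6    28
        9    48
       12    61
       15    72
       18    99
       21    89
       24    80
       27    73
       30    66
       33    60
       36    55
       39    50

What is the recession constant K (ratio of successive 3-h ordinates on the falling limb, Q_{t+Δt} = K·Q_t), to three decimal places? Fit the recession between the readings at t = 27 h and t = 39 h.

K ≈ 0.910

Using the recession-limb readings at t = 27 h and t = 39 h: Q falls from 73 to 50 cfs over 4 intervals.
K = (Q₂/Q₁)^(1/4) = (50/73)^(1/4) = 0.910.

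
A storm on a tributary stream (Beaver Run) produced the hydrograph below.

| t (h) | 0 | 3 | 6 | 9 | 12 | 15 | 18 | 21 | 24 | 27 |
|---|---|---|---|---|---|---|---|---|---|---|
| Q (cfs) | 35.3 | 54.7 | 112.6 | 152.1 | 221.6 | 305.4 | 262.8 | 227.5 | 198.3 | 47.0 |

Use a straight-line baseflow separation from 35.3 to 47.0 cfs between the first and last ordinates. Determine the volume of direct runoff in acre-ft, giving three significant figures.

Direct-runoff ordinates (Q − Q_b): 0.00, 18.10, 74.70, 112.90, 181.10, 263.60, 219.70, 183.10, 152.60, 0.00 cfs.
ΣQ_DR = 1206 cfs.
With Δt = 3 h = 10800 s, V = ΣQ_DR · Δt = 1206 × 10800 = 1.30 × 10^7 ft³ = 299 acre-ft.

V ≈ 299 acre-ft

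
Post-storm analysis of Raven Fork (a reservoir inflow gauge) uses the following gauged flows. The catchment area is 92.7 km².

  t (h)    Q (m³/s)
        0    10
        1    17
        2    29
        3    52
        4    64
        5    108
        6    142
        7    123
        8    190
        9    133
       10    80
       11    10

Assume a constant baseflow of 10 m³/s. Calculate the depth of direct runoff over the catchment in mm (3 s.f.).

d ≈ 32.5 mm

Direct runoff: 0.0, 7.0, 19.0, 42.0, 54.0, 98.0, 132.0, 113.0, 180.0, 123.0, 70.0, 0.0 m³/s; ΣQ_DR = 838.0 m³/s.
V = ΣQ_DR · Δt = 838.0 × 3600 s = 3.017 × 10^6 m³.
Over A = 92.7 km², depth = V / A = 32.5 mm.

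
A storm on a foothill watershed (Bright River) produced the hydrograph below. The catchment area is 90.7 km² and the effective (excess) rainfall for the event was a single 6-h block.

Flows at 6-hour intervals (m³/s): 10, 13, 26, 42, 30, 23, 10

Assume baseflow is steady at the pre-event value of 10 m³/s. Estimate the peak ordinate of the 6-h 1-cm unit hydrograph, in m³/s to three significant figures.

Direct runoff: 0.0, 3.0, 16.0, 32.0, 20.0, 13.0, 0.0 m³/s; ΣQ_DR = 84.00 m³/s, peak = 32.0 m³/s.
Runoff depth d = ΣQ_DR·Δt / A = 84.00 × 21600 / (90.7 km²) = 20.00 mm.
The 1-cm UH is the DRH scaled by (10 mm)/d, so U_p = 32.0 × 10/20.00 = 16.0 m³/s.

U_p ≈ 16.0 m³/s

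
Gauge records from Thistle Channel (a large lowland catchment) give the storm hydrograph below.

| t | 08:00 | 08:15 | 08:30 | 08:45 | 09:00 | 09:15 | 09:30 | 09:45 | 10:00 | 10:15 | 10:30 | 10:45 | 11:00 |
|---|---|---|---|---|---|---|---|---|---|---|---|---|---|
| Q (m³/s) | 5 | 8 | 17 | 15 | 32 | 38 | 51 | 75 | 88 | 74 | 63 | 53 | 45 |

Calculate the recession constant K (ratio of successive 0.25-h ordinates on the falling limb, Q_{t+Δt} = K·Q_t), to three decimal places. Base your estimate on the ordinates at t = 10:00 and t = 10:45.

K ≈ 0.844

Using the recession-limb readings at t = 10:00 and t = 10:45: Q falls from 88 to 53 m³/s over 3 intervals.
K = (Q₂/Q₁)^(1/3) = (53/88)^(1/3) = 0.844.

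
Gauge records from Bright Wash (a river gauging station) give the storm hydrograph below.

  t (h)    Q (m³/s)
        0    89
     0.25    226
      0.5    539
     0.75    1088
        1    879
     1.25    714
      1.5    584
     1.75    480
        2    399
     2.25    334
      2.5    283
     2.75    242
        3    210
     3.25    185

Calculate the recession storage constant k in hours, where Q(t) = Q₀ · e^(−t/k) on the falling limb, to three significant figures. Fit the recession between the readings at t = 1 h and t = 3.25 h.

On the falling limb, Q drops from 879 to 185 m³/s between t = 1 h and t = 3.25 h (Δt = 2.25 h).
k = −Δt / ln(Q₂/Q₁) = −2.25 / ln(185/879) = 1.44 h.

k ≈ 1.44 h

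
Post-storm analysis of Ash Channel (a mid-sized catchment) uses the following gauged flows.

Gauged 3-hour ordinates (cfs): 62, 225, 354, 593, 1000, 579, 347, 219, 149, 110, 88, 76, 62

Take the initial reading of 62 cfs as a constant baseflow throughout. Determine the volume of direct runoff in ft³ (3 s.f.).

V ≈ 3.30 × 10^7 ft³

Direct-runoff ordinates (Q − Q_b): 0.0, 163.0, 292.0, 531.0, 938.0, 517.0, 285.0, 157.0, 87.0, 48.0, 26.0, 14.0, 0.0 cfs.
ΣQ_DR = 3058 cfs.
With Δt = 3 h = 10800 s, V = ΣQ_DR · Δt = 3058 × 10800 = 3.30 × 10^7 ft³.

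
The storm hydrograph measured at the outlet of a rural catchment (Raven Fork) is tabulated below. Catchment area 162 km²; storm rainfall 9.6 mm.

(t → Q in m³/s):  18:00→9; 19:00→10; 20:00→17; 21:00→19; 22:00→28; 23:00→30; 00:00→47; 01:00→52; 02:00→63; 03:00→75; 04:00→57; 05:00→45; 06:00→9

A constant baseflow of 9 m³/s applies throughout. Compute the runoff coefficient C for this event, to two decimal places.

ΣQ_DR = 344.0 m³/s; V = ΣQ_DR·Δt = 1.238 × 10^6 m³.
Runoff depth d = V / A = 7.644 mm.
C = d / P = 7.644 / 9.6 = 0.80.

C ≈ 0.80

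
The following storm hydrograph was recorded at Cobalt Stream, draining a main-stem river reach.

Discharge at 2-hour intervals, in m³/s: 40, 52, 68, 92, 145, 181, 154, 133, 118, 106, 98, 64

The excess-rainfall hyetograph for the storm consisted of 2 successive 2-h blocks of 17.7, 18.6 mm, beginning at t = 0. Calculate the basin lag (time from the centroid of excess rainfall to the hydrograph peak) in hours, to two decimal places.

Centroid of excess rainfall: t_c = Σ P_i·t̄_i / ΣP_i = 2.0248 h (block centres at 1, 3 h).
Hydrograph peak occurs at t = 10 h, so basin lag t_L = 10 − 2.0248 = 7.98 h.

t_L ≈ 7.98 h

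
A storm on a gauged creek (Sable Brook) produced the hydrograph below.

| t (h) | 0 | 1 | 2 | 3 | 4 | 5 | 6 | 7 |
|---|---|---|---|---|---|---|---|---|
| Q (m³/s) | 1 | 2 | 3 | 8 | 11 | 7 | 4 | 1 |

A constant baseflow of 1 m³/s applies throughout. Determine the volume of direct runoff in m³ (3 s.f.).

V ≈ 1.04 × 10^5 m³

Direct-runoff ordinates (Q − Q_b): 0.0, 1.0, 2.0, 7.0, 10.0, 6.0, 3.0, 0.0 m³/s.
ΣQ_DR = 29.00 m³/s.
With Δt = 1 h = 3600 s, V = ΣQ_DR · Δt = 29.00 × 3600 = 1.04 × 10^5 m³.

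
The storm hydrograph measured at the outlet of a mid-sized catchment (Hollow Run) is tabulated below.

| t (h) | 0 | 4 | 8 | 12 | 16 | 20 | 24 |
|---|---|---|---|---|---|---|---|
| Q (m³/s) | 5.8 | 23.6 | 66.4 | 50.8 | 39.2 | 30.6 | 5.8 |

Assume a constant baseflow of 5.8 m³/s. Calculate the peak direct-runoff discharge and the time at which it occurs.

Q_p = 60.6 m³/s at t = 8 h

Subtracting baseflow gives direct-runoff ordinates: 0.0, 17.8, 60.6, 45.0, 33.4, 24.8, 0.0 m³/s.
The maximum is 60.6 m³/s, occurring at the reading for t = 8 h.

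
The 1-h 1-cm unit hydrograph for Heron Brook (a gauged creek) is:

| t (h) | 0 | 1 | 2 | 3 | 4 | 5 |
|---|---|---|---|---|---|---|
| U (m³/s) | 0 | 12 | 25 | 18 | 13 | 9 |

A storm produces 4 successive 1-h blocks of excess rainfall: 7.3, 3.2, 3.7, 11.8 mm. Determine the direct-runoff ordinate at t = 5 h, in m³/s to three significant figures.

Q ≈ 46.9 m³/s

By discrete convolution, Q_j = Σ (P_i / 10 mm) · U_{j−i}.
At t = 5 h (j=5): Q = (7.3/10)·9 + (3.2/10)·13 + (3.7/10)·18 + (11.8/10)·25 = 46.9 m³/s.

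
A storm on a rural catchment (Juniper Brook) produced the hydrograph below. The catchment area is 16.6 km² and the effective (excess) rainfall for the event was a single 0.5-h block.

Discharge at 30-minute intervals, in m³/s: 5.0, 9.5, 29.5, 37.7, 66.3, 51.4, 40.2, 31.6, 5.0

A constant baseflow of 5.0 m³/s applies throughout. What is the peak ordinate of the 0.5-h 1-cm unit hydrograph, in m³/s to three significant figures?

U_p ≈ 24.5 m³/s

Direct runoff: 0.0, 4.5, 24.5, 32.7, 61.3, 46.4, 35.2, 26.6, 0.0 m³/s; ΣQ_DR = 231.2 m³/s, peak = 61.3 m³/s.
Runoff depth d = ΣQ_DR·Δt / A = 231.2 × 1800 / (16.6 km²) = 25.07 mm.
The 1-cm UH is the DRH scaled by (10 mm)/d, so U_p = 61.3 × 10/25.07 = 24.5 m³/s.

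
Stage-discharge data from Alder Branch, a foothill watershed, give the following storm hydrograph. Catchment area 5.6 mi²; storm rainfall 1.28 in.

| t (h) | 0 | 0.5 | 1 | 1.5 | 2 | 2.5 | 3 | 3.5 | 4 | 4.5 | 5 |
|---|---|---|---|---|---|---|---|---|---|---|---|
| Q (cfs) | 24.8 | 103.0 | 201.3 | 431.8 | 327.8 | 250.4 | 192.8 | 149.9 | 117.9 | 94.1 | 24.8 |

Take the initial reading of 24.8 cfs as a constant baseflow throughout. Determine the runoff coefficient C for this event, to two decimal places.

C ≈ 0.18

ΣQ_DR = 1646 cfs; V = ΣQ_DR·Δt = 2.962 × 10^6 ft³.
Runoff depth d = V / A = 0.2277 in.
C = d / P = 0.2277 / 1.28 = 0.18.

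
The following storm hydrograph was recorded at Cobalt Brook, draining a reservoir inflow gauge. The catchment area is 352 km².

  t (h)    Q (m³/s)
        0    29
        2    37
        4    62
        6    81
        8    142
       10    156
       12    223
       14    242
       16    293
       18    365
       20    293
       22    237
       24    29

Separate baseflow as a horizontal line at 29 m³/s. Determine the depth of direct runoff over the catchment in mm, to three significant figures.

d ≈ 37.1 mm

Direct runoff: 0.0, 8.0, 33.0, 52.0, 113.0, 127.0, 194.0, 213.0, 264.0, 336.0, 264.0, 208.0, 0.0 m³/s; ΣQ_DR = 1812 m³/s.
V = ΣQ_DR · Δt = 1812 × 7200 s = 1.305 × 10^7 m³.
Over A = 352 km², depth = V / A = 37.1 mm.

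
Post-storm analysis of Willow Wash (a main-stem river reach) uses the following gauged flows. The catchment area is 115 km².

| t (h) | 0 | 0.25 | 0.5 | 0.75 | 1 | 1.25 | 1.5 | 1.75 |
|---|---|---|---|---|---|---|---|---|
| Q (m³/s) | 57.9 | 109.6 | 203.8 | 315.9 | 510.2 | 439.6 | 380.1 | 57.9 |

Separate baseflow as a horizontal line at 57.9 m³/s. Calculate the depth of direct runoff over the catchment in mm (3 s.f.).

Direct runoff: 0.0, 51.7, 145.9, 258.0, 452.3, 381.7, 322.2, 0.0 m³/s; ΣQ_DR = 1612 m³/s.
V = ΣQ_DR · Δt = 1612 × 900 s = 1.451 × 10^6 m³.
Over A = 115 km², depth = V / A = 12.6 mm.

d ≈ 12.6 mm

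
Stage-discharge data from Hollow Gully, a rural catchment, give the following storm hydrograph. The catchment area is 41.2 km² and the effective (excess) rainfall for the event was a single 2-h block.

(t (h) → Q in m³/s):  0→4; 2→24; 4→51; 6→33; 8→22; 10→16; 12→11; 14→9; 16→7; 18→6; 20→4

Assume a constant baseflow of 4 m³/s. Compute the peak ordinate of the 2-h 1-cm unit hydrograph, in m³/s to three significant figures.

Direct runoff: 0.0, 20.0, 47.0, 29.0, 18.0, 12.0, 7.0, 5.0, 3.0, 2.0, 0.0 m³/s; ΣQ_DR = 143.0 m³/s, peak = 47.0 m³/s.
Runoff depth d = ΣQ_DR·Δt / A = 143.0 × 7200 / (41.2 km²) = 24.99 mm.
The 1-cm UH is the DRH scaled by (10 mm)/d, so U_p = 47.0 × 10/24.99 = 18.8 m³/s.

U_p ≈ 18.8 m³/s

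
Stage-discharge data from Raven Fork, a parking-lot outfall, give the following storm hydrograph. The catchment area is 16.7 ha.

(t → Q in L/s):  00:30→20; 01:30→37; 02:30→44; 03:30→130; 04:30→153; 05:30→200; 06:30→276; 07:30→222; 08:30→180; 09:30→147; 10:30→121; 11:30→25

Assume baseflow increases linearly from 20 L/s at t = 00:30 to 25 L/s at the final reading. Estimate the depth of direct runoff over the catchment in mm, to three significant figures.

Direct runoff: 0.00, 16.55, 23.09, 108.64, 131.18, 177.73, 253.27, 198.82, 156.36, 122.91, 96.45, 0.00 L/s; ΣQ_DR = 1285 L/s.
V = ΣQ_DR · Δt = 1285 × 3600 s = 4.626 × 10^6 L.
Over A = 16.7 ha, depth = V / A = 27.7 mm.

d ≈ 27.7 mm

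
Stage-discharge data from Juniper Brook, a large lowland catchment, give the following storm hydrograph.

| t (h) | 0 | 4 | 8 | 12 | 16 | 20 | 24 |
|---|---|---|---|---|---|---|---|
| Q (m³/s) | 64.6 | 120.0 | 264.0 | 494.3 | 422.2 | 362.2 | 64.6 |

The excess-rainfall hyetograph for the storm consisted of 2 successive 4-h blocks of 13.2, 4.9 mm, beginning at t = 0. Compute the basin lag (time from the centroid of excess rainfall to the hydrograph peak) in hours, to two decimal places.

Centroid of excess rainfall: t_c = Σ P_i·t̄_i / ΣP_i = 3.0829 h (block centres at 2, 6 h).
Hydrograph peak occurs at t = 12 h, so basin lag t_L = 12 − 3.0829 = 8.92 h.

t_L ≈ 8.92 h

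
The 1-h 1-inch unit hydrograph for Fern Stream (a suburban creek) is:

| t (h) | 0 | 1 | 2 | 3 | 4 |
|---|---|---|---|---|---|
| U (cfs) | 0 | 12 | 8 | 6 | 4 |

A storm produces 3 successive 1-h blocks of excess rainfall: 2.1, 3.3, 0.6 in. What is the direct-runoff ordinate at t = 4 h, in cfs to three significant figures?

Q ≈ 33.0 cfs

By discrete convolution, Q_j = Σ (P_i / 1 in) · U_{j−i}.
At t = 4 h (j=4): Q = (2.1/1)·4 + (3.3/1)·6 + (0.6/1)·8 = 33.0 cfs.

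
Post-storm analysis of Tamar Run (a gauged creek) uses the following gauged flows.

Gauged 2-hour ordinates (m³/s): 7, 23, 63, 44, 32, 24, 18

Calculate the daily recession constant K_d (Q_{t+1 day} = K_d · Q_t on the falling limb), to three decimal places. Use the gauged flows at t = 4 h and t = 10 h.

K_d ≈ 0.021

Between t = 4 h and t = 10 h the flow falls from 63 to 24 m³/s over 3×2 h = 6 h.
Per-interval ratio K = (24/63)^(1/3) = 0.7249; K_d = K^(24/2) = 0.021.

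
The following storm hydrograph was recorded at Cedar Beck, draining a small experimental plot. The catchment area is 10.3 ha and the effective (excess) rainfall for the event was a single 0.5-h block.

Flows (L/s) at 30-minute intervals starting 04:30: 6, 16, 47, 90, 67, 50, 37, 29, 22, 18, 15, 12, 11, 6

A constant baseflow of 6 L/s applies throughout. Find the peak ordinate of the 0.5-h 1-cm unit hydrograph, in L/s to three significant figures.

Direct runoff: 0.0, 10.0, 41.0, 84.0, 61.0, 44.0, 31.0, 23.0, 16.0, 12.0, 9.0, 6.0, 5.0, 0.0 L/s; ΣQ_DR = 342.0 L/s, peak = 84.0 L/s.
Runoff depth d = ΣQ_DR·Δt / A = 342.0 × 1800 / (10.3 ha) = 5.977 mm.
The 1-cm UH is the DRH scaled by (10 mm)/d, so U_p = 84.0 × 10/5.977 = 141 L/s.

U_p ≈ 141 L/s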